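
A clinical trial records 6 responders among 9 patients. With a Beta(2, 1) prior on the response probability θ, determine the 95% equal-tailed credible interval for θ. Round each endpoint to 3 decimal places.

[0.390, 0.891]

Posterior: Beta(2+6, 1+3) = Beta(8, 4).
Equal-tailed 95% interval: the 0.025 and 0.975 quantiles of Beta(8, 4).
Posterior mean ≈ 0.667, SD ≈ 0.131; a Normal approximation gives roughly [0.410, 0.923].
Exact: F⁻¹(0.025) = 0.390; F⁻¹(0.975) = 0.891.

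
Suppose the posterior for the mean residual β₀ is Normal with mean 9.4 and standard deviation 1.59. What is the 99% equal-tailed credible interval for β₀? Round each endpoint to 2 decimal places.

[5.30, 13.50]

The posterior is symmetric, so the 99% equal-tailed interval is β₀ = 9.4 ± z·1.59 with z = 2.576.
Half-width: 2.576 × 1.59 = 4.10.
9.4 − 4.10 = 5.30; 9.4 + 4.10 = 13.50.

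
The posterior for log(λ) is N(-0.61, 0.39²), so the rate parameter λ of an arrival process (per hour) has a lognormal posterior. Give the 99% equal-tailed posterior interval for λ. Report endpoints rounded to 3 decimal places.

On the log scale the 99% interval is -0.61 ± 2.576 × 0.39 = [-1.6146, 0.3946].
Exponentiate: [e^-1.6146, e^0.3946] = [0.199, 1.484].

[0.199, 1.484]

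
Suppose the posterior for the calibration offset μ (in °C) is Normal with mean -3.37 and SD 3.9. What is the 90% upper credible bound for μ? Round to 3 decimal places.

1.628

Need U with P(μ ≤ U) = 0.90: U = -3.37 + z_{0.1}·3.9.
z = 1.282; U = -3.37 + 1.282 × 3.9 = 1.628.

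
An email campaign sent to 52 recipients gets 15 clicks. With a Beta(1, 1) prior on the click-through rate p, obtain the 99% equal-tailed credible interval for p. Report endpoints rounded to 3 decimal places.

[0.154, 0.466]

Posterior: Beta(1+15, 1+37) = Beta(16, 38).
Equal-tailed 99% interval: the 0.005 and 0.995 quantiles of Beta(16, 38).
Posterior mean ≈ 0.296, SD ≈ 0.062; a Normal approximation gives roughly [0.138, 0.455].
Exact: F⁻¹(0.005) = 0.154; F⁻¹(0.995) = 0.466.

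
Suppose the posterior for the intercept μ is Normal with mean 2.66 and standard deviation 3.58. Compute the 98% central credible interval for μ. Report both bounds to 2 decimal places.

The posterior is symmetric, so the 98% equal-tailed interval is μ = 2.66 ± z·3.58 with z = 2.326.
Half-width: 2.326 × 3.58 = 8.33.
2.66 − 8.33 = -5.67; 2.66 + 8.33 = 10.99.

[-5.67, 10.99]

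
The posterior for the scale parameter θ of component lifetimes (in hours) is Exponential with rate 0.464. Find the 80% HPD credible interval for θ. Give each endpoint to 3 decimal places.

The exponential density is strictly decreasing on [0, ∞), so the HPD interval is anchored at 0: [0, q] with P(θ ≤ q) = 0.80.
q = −ln(1 − 0.80) / 0.464 = 1.6094 / 0.464 = 3.469.

[0.000, 3.469]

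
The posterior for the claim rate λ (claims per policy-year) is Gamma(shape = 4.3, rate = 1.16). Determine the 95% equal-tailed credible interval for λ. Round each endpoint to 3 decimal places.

[1.073, 7.944]

Posterior: Gamma(shape 4.3, rate 1.16).
Equal-tailed 95% interval: Gamma(4.3, 1.16) quantiles at 0.025 and 0.975.
Posterior mean ≈ 3.707, SD ≈ 1.788; a Normal approximation gives roughly [0.203, 7.211].
Exact: lower = 1.073; upper = 7.944.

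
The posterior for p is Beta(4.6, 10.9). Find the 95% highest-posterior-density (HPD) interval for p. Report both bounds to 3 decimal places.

The posterior is unimodal and skewed, so the HPD interval has equal density at both endpoints and is the shortest 95% interval.
Solving f(0.091) = f(0.517) with F(0.517) − F(0.091) = 0.95 gives [0.091, 0.517].
For comparison, the equal-tailed interval is [0.105, 0.538]; the HPD is narrower and shifted toward the mode.

[0.091, 0.517]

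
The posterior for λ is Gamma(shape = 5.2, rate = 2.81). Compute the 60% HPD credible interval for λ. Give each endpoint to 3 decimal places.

The posterior is unimodal and skewed, so the HPD interval has equal density at both endpoints and is the shortest 60% interval.
Solving f(0.953) = f(2.211) with F(2.211) − F(0.953) = 0.60 gives [0.953, 2.211].
For comparison, the equal-tailed interval is [1.157, 2.477]; the HPD is narrower and shifted toward the mode.

[0.953, 2.211]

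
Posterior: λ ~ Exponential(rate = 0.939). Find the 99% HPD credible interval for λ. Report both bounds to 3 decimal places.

The exponential density is strictly decreasing on [0, ∞), so the HPD interval is anchored at 0: [0, q] with P(λ ≤ q) = 0.99.
q = −ln(1 − 0.99) / 0.939 = 4.6052 / 0.939 = 4.904.

[0.000, 4.904]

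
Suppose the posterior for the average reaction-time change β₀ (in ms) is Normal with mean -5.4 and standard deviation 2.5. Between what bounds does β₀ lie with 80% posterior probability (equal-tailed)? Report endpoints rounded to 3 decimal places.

[-8.604, -2.196]

The posterior is symmetric, so the 80% equal-tailed interval is β₀ = -5.4 ± z·2.5 with z = 1.282.
Half-width: 1.282 × 2.5 = 3.204.
-5.4 − 3.204 = -8.604; -5.4 + 3.204 = -2.196.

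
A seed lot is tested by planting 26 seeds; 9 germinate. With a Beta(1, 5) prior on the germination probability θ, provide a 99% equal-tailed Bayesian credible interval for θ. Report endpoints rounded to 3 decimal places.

Posterior: Beta(1+9, 5+17) = Beta(10, 22).
Equal-tailed 99% interval: the 0.005 and 0.995 quantiles of Beta(10, 22).
Posterior mean ≈ 0.312, SD ≈ 0.081; a Normal approximation gives roughly [0.105, 0.520].
Exact: F⁻¹(0.005) = 0.132; F⁻¹(0.995) = 0.536.

[0.132, 0.536]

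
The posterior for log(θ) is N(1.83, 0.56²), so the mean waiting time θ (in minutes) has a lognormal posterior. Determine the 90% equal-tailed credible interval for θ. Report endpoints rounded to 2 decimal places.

[2.48, 15.66]

On the log scale the 90% interval is 1.83 ± 1.645 × 0.56 = [0.9089, 2.7511].
Exponentiate: [e^0.9089, e^2.7511] = [2.48, 15.66].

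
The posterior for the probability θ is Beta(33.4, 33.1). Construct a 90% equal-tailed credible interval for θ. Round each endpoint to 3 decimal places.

[0.402, 0.602]

Posterior: Beta(33.4, 33.1).
Equal-tailed 90% interval: the 0.05 and 0.95 quantiles of Beta(33.4, 33.1).
Posterior mean ≈ 0.502, SD ≈ 0.061; a Normal approximation gives roughly [0.402, 0.602].
Exact: F⁻¹(0.05) = 0.402; F⁻¹(0.95) = 0.602.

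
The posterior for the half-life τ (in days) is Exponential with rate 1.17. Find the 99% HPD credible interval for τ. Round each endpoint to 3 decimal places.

[0.000, 3.936]

The exponential density is strictly decreasing on [0, ∞), so the HPD interval is anchored at 0: [0, q] with P(τ ≤ q) = 0.99.
q = −ln(1 − 0.99) / 1.17 = 4.6052 / 1.17 = 3.936.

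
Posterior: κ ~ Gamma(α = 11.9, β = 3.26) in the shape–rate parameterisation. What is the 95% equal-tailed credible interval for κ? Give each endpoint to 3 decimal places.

[1.880, 5.998]

Posterior: Gamma(shape 11.9, rate 3.26).
Equal-tailed 95% interval: Gamma(11.9, 3.26) quantiles at 0.025 and 0.975.
Posterior mean ≈ 3.650, SD ≈ 1.058; a Normal approximation gives roughly [1.576, 5.724].
Exact: lower = 1.880; upper = 5.998.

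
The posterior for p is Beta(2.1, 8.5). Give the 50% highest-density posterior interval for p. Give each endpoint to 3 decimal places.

[0.066, 0.214]

The posterior is unimodal and skewed, so the HPD interval has equal density at both endpoints and is the shortest 50% interval.
Solving f(0.066) = f(0.214) with F(0.214) − F(0.066) = 0.50 gives [0.066, 0.214].
For comparison, the equal-tailed interval is [0.108, 0.268]; the HPD is narrower and shifted toward the mode.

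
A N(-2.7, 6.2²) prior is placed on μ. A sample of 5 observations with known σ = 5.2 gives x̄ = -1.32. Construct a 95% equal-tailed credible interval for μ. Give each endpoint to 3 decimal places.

[-5.758, 2.777]

Posterior precision = 1/6.2² + 5/5.2² = 0.0260 + 0.1849 = 0.2109, so posterior SD = 2.1774.
Posterior mean = (-2.7/6.2² + 5·-1.32/5.2²) / 0.2109 = -1.4902.
Interval: -1.4902 ± 1.960 × 2.1774 → [-5.758, 2.777].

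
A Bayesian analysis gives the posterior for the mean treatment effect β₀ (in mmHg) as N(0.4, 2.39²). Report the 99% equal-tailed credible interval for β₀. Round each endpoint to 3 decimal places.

The posterior is symmetric, so the 99% equal-tailed interval is β₀ = 0.4 ± z·2.39 with z = 2.576.
Half-width: 2.576 × 2.39 = 6.156.
0.4 − 6.156 = -5.756; 0.4 + 6.156 = 6.556.

[-5.756, 6.556]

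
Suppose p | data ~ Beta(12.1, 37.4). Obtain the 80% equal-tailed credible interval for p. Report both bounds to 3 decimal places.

Posterior: Beta(12.1, 37.4).
Equal-tailed 80% interval: the 0.1 and 0.9 quantiles of Beta(12.1, 37.4).
Posterior mean ≈ 0.244, SD ≈ 0.060; a Normal approximation gives roughly [0.167, 0.322].
Exact: F⁻¹(0.1) = 0.169; F⁻¹(0.9) = 0.324.

[0.169, 0.324]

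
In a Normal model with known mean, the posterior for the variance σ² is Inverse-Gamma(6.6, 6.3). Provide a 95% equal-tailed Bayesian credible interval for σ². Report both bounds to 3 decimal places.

Inverse-Gamma(6.6, 6.3) quantiles: F⁻¹(0.025) and F⁻¹(0.975).
Equivalently, 1/σ² ~ Gamma(6.6, rate = 6.3); invert its 0.975 and 0.025 quantiles.
Posterior mean ≈ 1.125, SD ≈ 0.525; a Normal approximation gives roughly [0.097, 2.153].
Exact: lower = 0.504; upper = 2.455.

[0.504, 2.455]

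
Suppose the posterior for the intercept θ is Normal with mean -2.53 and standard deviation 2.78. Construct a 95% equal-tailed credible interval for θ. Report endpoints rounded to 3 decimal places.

[-7.979, 2.919]

The posterior is symmetric, so the 95% equal-tailed interval is θ = -2.53 ± z·2.78 with z = 1.960.
Half-width: 1.960 × 2.78 = 5.449.
-2.53 − 5.449 = -7.979; -2.53 + 5.449 = 2.919.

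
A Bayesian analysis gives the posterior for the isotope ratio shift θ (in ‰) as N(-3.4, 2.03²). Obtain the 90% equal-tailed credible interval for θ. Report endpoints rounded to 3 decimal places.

[-6.739, -0.061]

The posterior is symmetric, so the 90% equal-tailed interval is θ = -3.4 ± z·2.03 with z = 1.645.
Half-width: 1.645 × 2.03 = 3.339.
-3.4 − 3.339 = -6.739; -3.4 + 3.339 = -0.061.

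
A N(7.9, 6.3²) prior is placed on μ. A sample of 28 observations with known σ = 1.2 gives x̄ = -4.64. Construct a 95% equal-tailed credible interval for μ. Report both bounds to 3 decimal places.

[-5.068, -4.180]

Posterior precision = 1/6.3² + 28/1.2² = 0.0252 + 19.4444 = 19.4696, so posterior SD = 0.2266.
Posterior mean = (7.9/6.3² + 28·-4.64/1.2²) / 19.4696 = -4.6238.
Interval: -4.6238 ± 1.960 × 0.2266 → [-5.068, -4.180].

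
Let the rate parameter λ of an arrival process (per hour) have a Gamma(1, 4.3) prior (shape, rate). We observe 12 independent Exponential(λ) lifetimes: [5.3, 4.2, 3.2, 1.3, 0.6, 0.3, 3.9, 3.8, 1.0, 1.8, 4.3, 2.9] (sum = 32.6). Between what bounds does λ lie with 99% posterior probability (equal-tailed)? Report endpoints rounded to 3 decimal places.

Posterior: Gamma(1+12, 4.3+32.6) = Gamma(13, 36.9) (shape, rate).
Equal-tailed 99% interval: Gamma(13, 36.9) quantiles at 0.005 and 0.995.
Posterior mean ≈ 0.352, SD ≈ 0.098; a Normal approximation gives roughly [0.101, 0.604].
Exact: lower = 0.151; upper = 0.654.

[0.151, 0.654]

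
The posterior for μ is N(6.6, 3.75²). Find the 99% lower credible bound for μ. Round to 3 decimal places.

Need L with P(μ ≥ L) = 0.99: L = 6.6 − z_{0.01}·3.75.
z = 2.326; L = 6.6 − 2.326 × 3.75 = -2.124.

-2.124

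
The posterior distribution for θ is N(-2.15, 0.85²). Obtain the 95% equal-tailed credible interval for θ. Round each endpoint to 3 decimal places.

[-3.816, -0.484]

The posterior is symmetric, so the 95% equal-tailed interval is θ = -2.15 ± z·0.85 with z = 1.960.
Half-width: 1.960 × 0.85 = 1.666.
-2.15 − 1.666 = -3.816; -2.15 + 1.666 = -0.484.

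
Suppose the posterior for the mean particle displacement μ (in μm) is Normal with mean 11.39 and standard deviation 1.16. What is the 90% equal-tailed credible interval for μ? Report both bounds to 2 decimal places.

The posterior is symmetric, so the 90% equal-tailed interval is μ = 11.39 ± z·1.16 with z = 1.645.
Half-width: 1.645 × 1.16 = 1.91.
11.39 − 1.91 = 9.48; 11.39 + 1.91 = 13.30.

[9.48, 13.30]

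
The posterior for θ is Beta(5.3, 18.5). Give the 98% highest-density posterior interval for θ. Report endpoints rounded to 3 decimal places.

[0.056, 0.427]

The posterior is unimodal and skewed, so the HPD interval has equal density at both endpoints and is the shortest 98% interval.
Solving f(0.056) = f(0.427) with F(0.427) − F(0.056) = 0.98 gives [0.056, 0.427].
For comparison, the equal-tailed interval is [0.067, 0.445]; the HPD is narrower and shifted toward the mode.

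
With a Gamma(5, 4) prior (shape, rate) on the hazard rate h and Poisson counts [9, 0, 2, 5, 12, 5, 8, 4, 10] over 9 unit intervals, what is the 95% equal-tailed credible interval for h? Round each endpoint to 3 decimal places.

[3.522, 5.854]

Posterior: Gamma(5+55, 4+9) = Gamma(60, 13) (shape, rate).
Equal-tailed 95% interval: Gamma(60, 13) quantiles at 0.025 and 0.975.
Posterior mean ≈ 4.615, SD ≈ 0.596; a Normal approximation gives roughly [3.448, 5.783].
Exact: lower = 3.522; upper = 5.854.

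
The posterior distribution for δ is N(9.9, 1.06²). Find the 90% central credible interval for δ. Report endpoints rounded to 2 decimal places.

The posterior is symmetric, so the 90% equal-tailed interval is δ = 9.9 ± z·1.06 with z = 1.645.
Half-width: 1.645 × 1.06 = 1.74.
9.9 − 1.74 = 8.16; 9.9 + 1.74 = 11.64.

[8.16, 11.64]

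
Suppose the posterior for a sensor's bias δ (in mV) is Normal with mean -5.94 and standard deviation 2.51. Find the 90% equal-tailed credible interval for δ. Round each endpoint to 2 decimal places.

The posterior is symmetric, so the 90% equal-tailed interval is δ = -5.94 ± z·2.51 with z = 1.645.
Half-width: 1.645 × 2.51 = 4.13.
-5.94 − 4.13 = -10.07; -5.94 + 4.13 = -1.81.

[-10.07, -1.81]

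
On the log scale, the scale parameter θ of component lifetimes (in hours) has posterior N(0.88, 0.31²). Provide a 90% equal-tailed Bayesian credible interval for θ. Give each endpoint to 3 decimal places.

[1.448, 4.014]

On the log scale the 90% interval is 0.88 ± 1.645 × 0.31 = [0.3701, 1.3899].
Exponentiate: [e^0.3701, e^1.3899] = [1.448, 4.014].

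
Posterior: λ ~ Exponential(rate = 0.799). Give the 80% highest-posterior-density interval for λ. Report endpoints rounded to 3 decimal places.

[0.000, 2.014]

The exponential density is strictly decreasing on [0, ∞), so the HPD interval is anchored at 0: [0, q] with P(λ ≤ q) = 0.80.
q = −ln(1 − 0.80) / 0.799 = 1.6094 / 0.799 = 2.014.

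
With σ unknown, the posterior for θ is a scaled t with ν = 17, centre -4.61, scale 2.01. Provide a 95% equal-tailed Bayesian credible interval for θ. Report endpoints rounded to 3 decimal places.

The t_17 distribution is symmetric; the 95% interval is -4.61 ± t·2.01 with t_{0.975,17} = 2.110.
Half-width: 2.110 × 2.01 = 4.241.
-4.61 − 4.241 = -8.851; -4.61 + 4.241 = -0.369.

[-8.851, -0.369]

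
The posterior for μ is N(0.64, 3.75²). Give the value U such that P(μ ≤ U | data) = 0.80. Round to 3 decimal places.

3.796

Need U with P(μ ≤ U) = 0.80: U = 0.64 + z_{0.2}·3.75.
z = 0.842; U = 0.64 + 0.842 × 3.75 = 3.796.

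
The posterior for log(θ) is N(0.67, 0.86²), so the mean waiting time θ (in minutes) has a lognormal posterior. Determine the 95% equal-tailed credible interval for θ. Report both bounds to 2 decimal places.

[0.36, 10.54]

On the log scale the 95% interval is 0.67 ± 1.960 × 0.86 = [-1.0156, 2.3556].
Exponentiate: [e^-1.0156, e^2.3556] = [0.36, 10.54].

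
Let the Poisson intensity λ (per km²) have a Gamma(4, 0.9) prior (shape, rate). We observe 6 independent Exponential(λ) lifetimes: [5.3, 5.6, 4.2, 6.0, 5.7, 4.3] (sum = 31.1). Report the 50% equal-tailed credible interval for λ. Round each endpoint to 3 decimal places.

Posterior: Gamma(4+6, 0.9+31.1) = Gamma(10, 32.0) (shape, rate).
Equal-tailed 50% interval: Gamma(10, 32.0) quantiles at 0.25 and 0.75.
Posterior mean ≈ 0.312, SD ≈ 0.099; a Normal approximation gives roughly [0.246, 0.379].
Exact: lower = 0.241; upper = 0.372.

[0.241, 0.372]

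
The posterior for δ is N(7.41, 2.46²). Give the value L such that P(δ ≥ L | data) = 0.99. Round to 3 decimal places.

Need L with P(δ ≥ L) = 0.99: L = 7.41 − z_{0.01}·2.46.
z = 2.326; L = 7.41 − 2.326 × 2.46 = 1.687.

1.687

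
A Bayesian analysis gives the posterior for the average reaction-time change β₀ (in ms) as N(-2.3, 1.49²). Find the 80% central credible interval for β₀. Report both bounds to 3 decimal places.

[-4.210, -0.390]

The posterior is symmetric, so the 80% equal-tailed interval is β₀ = -2.3 ± z·1.49 with z = 1.282.
Half-width: 1.282 × 1.49 = 1.910.
-2.3 − 1.910 = -4.210; -2.3 + 1.910 = -0.390.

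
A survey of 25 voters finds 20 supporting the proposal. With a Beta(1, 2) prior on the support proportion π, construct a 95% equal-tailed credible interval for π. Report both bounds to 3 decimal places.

[0.577, 0.889]

Posterior: Beta(1+20, 2+5) = Beta(21, 7).
Equal-tailed 95% interval: the 0.025 and 0.975 quantiles of Beta(21, 7).
Posterior mean ≈ 0.750, SD ≈ 0.080; a Normal approximation gives roughly [0.592, 0.908].
Exact: F⁻¹(0.025) = 0.577; F⁻¹(0.975) = 0.889.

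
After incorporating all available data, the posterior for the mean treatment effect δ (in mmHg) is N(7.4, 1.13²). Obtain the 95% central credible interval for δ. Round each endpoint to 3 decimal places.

The posterior is symmetric, so the 95% equal-tailed interval is δ = 7.4 ± z·1.13 with z = 1.960.
Half-width: 1.960 × 1.13 = 2.215.
7.4 − 2.215 = 5.185; 7.4 + 2.215 = 9.615.

[5.185, 9.615]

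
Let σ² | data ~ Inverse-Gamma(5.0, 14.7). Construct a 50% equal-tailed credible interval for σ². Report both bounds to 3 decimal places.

[2.343, 4.364]

Inverse-Gamma(5.0, 14.7) quantiles: F⁻¹(0.25) and F⁻¹(0.75).
Equivalently, 1/σ² ~ Gamma(5.0, rate = 14.7); invert its 0.75 and 0.25 quantiles.
Posterior mean ≈ 3.675, SD ≈ 2.122; a Normal approximation gives roughly [2.244, 5.106].
Exact: lower = 2.343; upper = 4.364.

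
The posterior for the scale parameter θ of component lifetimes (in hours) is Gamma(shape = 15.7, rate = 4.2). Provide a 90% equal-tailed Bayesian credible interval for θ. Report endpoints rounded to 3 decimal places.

[2.333, 5.413]

Posterior: Gamma(shape 15.7, rate 4.2).
Equal-tailed 90% interval: Gamma(15.7, 4.2) quantiles at 0.05 and 0.95.
Posterior mean ≈ 3.738, SD ≈ 0.943; a Normal approximation gives roughly [2.186, 5.290].
Exact: lower = 2.333; upper = 5.413.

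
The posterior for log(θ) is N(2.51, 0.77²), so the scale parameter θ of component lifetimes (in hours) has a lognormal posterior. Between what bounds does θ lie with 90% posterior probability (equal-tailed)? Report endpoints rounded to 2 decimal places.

On the log scale the 90% interval is 2.51 ± 1.645 × 0.77 = [1.2435, 3.7765].
Exponentiate: [e^1.2435, e^3.7765] = [3.47, 43.66].

[3.47, 43.66]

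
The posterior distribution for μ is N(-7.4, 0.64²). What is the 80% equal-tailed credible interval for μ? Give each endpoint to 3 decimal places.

The posterior is symmetric, so the 80% equal-tailed interval is μ = -7.4 ± z·0.64 with z = 1.282.
Half-width: 1.282 × 0.64 = 0.820.
-7.4 − 0.820 = -8.220; -7.4 + 0.820 = -6.580.

[-8.220, -6.580]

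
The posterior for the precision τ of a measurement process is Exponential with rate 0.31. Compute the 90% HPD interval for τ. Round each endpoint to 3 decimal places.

The exponential density is strictly decreasing on [0, ∞), so the HPD interval is anchored at 0: [0, q] with P(τ ≤ q) = 0.90.
q = −ln(1 − 0.90) / 0.31 = 2.3026 / 0.31 = 7.428.

[0.000, 7.428]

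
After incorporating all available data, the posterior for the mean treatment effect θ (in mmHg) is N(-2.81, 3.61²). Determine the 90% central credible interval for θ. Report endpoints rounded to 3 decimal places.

The posterior is symmetric, so the 90% equal-tailed interval is θ = -2.81 ± z·3.61 with z = 1.645.
Half-width: 1.645 × 3.61 = 5.938.
-2.81 − 5.938 = -8.748; -2.81 + 5.938 = 3.128.

[-8.748, 3.128]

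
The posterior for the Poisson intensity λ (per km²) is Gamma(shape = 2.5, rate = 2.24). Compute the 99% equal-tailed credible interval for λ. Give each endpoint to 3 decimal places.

[0.092, 3.739]

Posterior: Gamma(shape 2.5, rate 2.24).
Equal-tailed 99% interval: Gamma(2.5, 2.24) quantiles at 0.005 and 0.995.
Posterior mean ≈ 1.116, SD ≈ 0.706; a Normal approximation gives roughly [-0.702, 2.934].
Exact: lower = 0.092; upper = 3.739.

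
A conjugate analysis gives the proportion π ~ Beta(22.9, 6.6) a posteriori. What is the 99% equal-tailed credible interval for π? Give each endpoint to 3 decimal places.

[0.554, 0.931]

Posterior: Beta(22.9, 6.6).
Equal-tailed 99% interval: the 0.005 and 0.995 quantiles of Beta(22.9, 6.6).
Posterior mean ≈ 0.776, SD ≈ 0.075; a Normal approximation gives roughly [0.582, 0.971].
Exact: F⁻¹(0.005) = 0.554; F⁻¹(0.995) = 0.931.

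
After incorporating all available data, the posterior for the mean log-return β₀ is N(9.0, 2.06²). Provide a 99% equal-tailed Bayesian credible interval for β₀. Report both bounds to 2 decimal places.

[3.69, 14.31]

The posterior is symmetric, so the 99% equal-tailed interval is β₀ = 9.0 ± z·2.06 with z = 2.576.
Half-width: 2.576 × 2.06 = 5.31.
9.0 − 5.31 = 3.69; 9.0 + 5.31 = 14.31.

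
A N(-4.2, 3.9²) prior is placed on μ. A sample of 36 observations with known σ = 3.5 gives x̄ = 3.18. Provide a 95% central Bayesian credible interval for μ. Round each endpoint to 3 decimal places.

Posterior precision = 1/3.9² + 36/3.5² = 0.0657 + 2.9388 = 3.0045, so posterior SD = 0.5769.
Posterior mean = (-4.2/3.9² + 36·3.18/3.5²) / 3.0045 = 3.0185.
Interval: 3.0185 ± 1.960 × 0.5769 → [1.888, 4.149].

[1.888, 4.149]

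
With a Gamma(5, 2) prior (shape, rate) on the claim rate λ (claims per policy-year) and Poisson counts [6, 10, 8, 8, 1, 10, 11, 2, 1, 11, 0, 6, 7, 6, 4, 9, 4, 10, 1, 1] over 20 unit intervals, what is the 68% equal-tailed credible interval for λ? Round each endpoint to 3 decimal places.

[5.003, 5.996]

Posterior: Gamma(5+116, 2+20) = Gamma(121, 22) (shape, rate).
Equal-tailed 68% interval: Gamma(121, 22) quantiles at 0.16 and 0.84.
Posterior mean ≈ 5.500, SD ≈ 0.500; a Normal approximation gives roughly [5.003, 5.997].
Exact: lower = 5.003; upper = 5.996.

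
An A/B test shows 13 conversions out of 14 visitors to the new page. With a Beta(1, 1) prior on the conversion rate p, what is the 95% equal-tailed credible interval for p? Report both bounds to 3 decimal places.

Posterior: Beta(1+13, 1+1) = Beta(14, 2).
Equal-tailed 95% interval: the 0.025 and 0.975 quantiles of Beta(14, 2).
Posterior mean ≈ 0.875, SD ≈ 0.080; a Normal approximation gives roughly [0.718, 1.032].
Exact: F⁻¹(0.025) = 0.681; F⁻¹(0.975) = 0.983.

[0.681, 0.983]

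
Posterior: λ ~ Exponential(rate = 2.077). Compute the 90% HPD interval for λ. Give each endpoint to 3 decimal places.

The exponential density is strictly decreasing on [0, ∞), so the HPD interval is anchored at 0: [0, q] with P(λ ≤ q) = 0.90.
q = −ln(1 − 0.90) / 2.077 = 2.3026 / 2.077 = 1.109.

[0.000, 1.109]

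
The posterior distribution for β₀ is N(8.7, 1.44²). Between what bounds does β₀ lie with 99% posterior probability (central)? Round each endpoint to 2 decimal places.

[4.99, 12.41]

The posterior is symmetric, so the 99% equal-tailed interval is β₀ = 8.7 ± z·1.44 with z = 2.576.
Half-width: 2.576 × 1.44 = 3.71.
8.7 − 3.71 = 4.99; 8.7 + 3.71 = 12.41.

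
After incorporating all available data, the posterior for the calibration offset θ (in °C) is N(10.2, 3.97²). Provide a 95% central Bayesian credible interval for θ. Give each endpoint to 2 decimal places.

[2.42, 17.98]

The posterior is symmetric, so the 95% equal-tailed interval is θ = 10.2 ± z·3.97 with z = 1.960.
Half-width: 1.960 × 3.97 = 7.78.
10.2 − 7.78 = 2.42; 10.2 + 7.78 = 17.98.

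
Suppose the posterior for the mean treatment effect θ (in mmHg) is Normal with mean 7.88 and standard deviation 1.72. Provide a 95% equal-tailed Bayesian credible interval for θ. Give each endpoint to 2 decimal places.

The posterior is symmetric, so the 95% equal-tailed interval is θ = 7.88 ± z·1.72 with z = 1.960.
Half-width: 1.960 × 1.72 = 3.37.
7.88 − 3.37 = 4.51; 7.88 + 3.37 = 11.25.

[4.51, 11.25]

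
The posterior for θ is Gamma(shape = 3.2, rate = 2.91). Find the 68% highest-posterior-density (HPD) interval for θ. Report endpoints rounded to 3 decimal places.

[0.344, 1.410]

The posterior is unimodal and skewed, so the HPD interval has equal density at both endpoints and is the shortest 68% interval.
Solving f(0.344) = f(1.410) with F(1.410) − F(0.344) = 0.68 gives [0.344, 1.410].
For comparison, the equal-tailed interval is [0.520, 1.678]; the HPD is narrower and shifted toward the mode.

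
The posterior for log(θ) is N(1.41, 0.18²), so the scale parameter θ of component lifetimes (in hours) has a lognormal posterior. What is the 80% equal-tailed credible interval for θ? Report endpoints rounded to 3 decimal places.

[3.252, 5.159]

On the log scale the 80% interval is 1.41 ± 1.282 × 0.18 = [1.1793, 1.6407].
Exponentiate: [e^1.1793, e^1.6407] = [3.252, 5.159].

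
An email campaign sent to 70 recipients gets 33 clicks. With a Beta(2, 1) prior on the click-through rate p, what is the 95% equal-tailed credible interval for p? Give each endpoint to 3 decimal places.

Posterior: Beta(2+33, 1+37) = Beta(35, 38).
Equal-tailed 95% interval: the 0.025 and 0.975 quantiles of Beta(35, 38).
Posterior mean ≈ 0.479, SD ≈ 0.058; a Normal approximation gives roughly [0.366, 0.593].
Exact: F⁻¹(0.025) = 0.367; F⁻¹(0.975) = 0.593.

[0.367, 0.593]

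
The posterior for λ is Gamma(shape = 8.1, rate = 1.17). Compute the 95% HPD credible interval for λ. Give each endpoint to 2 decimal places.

The posterior is unimodal and skewed, so the HPD interval has equal density at both endpoints and is the shortest 95% interval.
Solving f(2.60) = f(11.77) with F(11.77) − F(2.60) = 0.95 gives [2.60, 11.77].
For comparison, the equal-tailed interval is [3.01, 12.44]; the HPD is narrower and shifted toward the mode.

[2.60, 11.77]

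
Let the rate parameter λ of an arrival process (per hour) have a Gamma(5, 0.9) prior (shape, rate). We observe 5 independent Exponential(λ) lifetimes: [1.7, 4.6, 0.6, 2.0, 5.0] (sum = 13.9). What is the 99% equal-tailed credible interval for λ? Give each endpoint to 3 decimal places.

Posterior: Gamma(5+5, 0.9+13.9) = Gamma(10, 14.8) (shape, rate).
Equal-tailed 99% interval: Gamma(10, 14.8) quantiles at 0.005 and 0.995.
Posterior mean ≈ 0.676, SD ≈ 0.214; a Normal approximation gives roughly [0.125, 1.226].
Exact: lower = 0.251; upper = 1.351.

[0.251, 1.351]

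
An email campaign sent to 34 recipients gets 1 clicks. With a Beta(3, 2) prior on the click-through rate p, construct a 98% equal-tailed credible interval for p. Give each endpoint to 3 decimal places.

Posterior: Beta(3+1, 2+33) = Beta(4, 35).
Equal-tailed 98% interval: the 0.01 and 0.99 quantiles of Beta(4, 35).
Posterior mean ≈ 0.103, SD ≈ 0.048; a Normal approximation gives roughly [-0.009, 0.214].
Exact: F⁻¹(0.01) = 0.022; F⁻¹(0.99) = 0.241.

[0.022, 0.241]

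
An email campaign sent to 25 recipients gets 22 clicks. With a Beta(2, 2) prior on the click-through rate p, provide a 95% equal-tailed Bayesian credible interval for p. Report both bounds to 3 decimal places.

Posterior: Beta(2+22, 2+3) = Beta(24, 5).
Equal-tailed 95% interval: the 0.025 and 0.975 quantiles of Beta(24, 5).
Posterior mean ≈ 0.828, SD ≈ 0.069; a Normal approximation gives roughly [0.692, 0.963].
Exact: F⁻¹(0.025) = 0.673; F⁻¹(0.975) = 0.939.

[0.673, 0.939]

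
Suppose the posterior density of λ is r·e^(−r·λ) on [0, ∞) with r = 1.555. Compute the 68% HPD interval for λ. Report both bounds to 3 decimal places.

[0.000, 0.733]

The exponential density is strictly decreasing on [0, ∞), so the HPD interval is anchored at 0: [0, q] with P(λ ≤ q) = 0.68.
q = −ln(1 − 0.68) / 1.555 = 1.1394 / 1.555 = 0.733.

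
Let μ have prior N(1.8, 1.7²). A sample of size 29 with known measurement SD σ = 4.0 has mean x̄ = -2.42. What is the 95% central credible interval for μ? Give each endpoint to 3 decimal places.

[-3.078, -0.409]

Posterior precision = 1/1.7² + 29/4.0² = 0.3460 + 1.8125 = 2.1585, so posterior SD = 0.6806.
Posterior mean = (1.8/1.7² + 29·-2.42/4.0²) / 2.1585 = -1.7435.
Interval: -1.7435 ± 1.960 × 0.6806 → [-3.078, -0.409].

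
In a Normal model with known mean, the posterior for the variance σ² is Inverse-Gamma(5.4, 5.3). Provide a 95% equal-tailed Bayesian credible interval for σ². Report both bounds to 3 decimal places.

Inverse-Gamma(5.4, 5.3) quantiles: F⁻¹(0.025) and F⁻¹(0.975).
Equivalently, 1/σ² ~ Gamma(5.4, rate = 5.3); invert its 0.975 and 0.025 quantiles.
Posterior mean ≈ 1.205, SD ≈ 0.653; a Normal approximation gives roughly [-0.076, 2.485].
Exact: lower = 0.490; upper = 2.865.

[0.490, 2.865]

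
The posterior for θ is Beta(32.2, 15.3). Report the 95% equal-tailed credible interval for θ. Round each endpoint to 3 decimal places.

[0.540, 0.802]

Posterior: Beta(32.2, 15.3).
Equal-tailed 95% interval: the 0.025 and 0.975 quantiles of Beta(32.2, 15.3).
Posterior mean ≈ 0.678, SD ≈ 0.067; a Normal approximation gives roughly [0.546, 0.809].
Exact: F⁻¹(0.025) = 0.540; F⁻¹(0.975) = 0.802.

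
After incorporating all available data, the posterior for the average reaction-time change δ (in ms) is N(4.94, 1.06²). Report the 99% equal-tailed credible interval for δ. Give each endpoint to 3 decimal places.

The posterior is symmetric, so the 99% equal-tailed interval is δ = 4.94 ± z·1.06 with z = 2.576.
Half-width: 2.576 × 1.06 = 2.730.
4.94 − 2.730 = 2.210; 4.94 + 2.730 = 7.670.

[2.210, 7.670]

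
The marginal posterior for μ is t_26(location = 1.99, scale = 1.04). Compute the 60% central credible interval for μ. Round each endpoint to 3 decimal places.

[1.100, 2.880]

The t_26 distribution is symmetric; the 60% interval is 1.99 ± t·1.04 with t_{0.8,26} = 0.856.
Half-width: 0.856 × 1.04 = 0.890.
1.99 − 0.890 = 1.100; 1.99 + 0.890 = 2.880.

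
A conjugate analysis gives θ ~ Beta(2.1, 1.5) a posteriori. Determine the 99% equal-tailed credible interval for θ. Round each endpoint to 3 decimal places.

[0.060, 0.985]

Posterior: Beta(2.1, 1.5).
Equal-tailed 99% interval: the 0.005 and 0.995 quantiles of Beta(2.1, 1.5).
Posterior mean ≈ 0.583, SD ≈ 0.230; a Normal approximation gives roughly [-0.009, 1.175].
Exact: F⁻¹(0.005) = 0.060; F⁻¹(0.995) = 0.985.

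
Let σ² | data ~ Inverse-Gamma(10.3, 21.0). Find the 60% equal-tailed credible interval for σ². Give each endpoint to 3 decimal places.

[1.633, 2.782]

Inverse-Gamma(10.3, 21.0) quantiles: F⁻¹(0.2) and F⁻¹(0.8).
Equivalently, 1/σ² ~ Gamma(10.3, rate = 21.0); invert its 0.8 and 0.2 quantiles.
Posterior mean ≈ 2.258, SD ≈ 0.784; a Normal approximation gives roughly [1.598, 2.918].
Exact: lower = 1.633; upper = 2.782.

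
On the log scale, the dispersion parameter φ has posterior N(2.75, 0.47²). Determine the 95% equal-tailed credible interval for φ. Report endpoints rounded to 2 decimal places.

On the log scale the 95% interval is 2.75 ± 1.960 × 0.47 = [1.8288, 3.6712].
Exponentiate: [e^1.8288, e^3.6712] = [6.23, 39.30].

[6.23, 39.30]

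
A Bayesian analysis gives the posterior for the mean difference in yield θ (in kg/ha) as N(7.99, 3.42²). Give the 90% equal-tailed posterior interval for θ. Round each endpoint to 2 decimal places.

The posterior is symmetric, so the 90% equal-tailed interval is θ = 7.99 ± z·3.42 with z = 1.645.
Half-width: 1.645 × 3.42 = 5.63.
7.99 − 5.63 = 2.36; 7.99 + 5.63 = 13.62.

[2.36, 13.62]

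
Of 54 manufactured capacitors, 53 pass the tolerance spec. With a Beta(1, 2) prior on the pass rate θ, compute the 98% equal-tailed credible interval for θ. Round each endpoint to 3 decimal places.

Posterior: Beta(1+53, 2+1) = Beta(54, 3).
Equal-tailed 98% interval: the 0.01 and 0.99 quantiles of Beta(54, 3).
Posterior mean ≈ 0.947, SD ≈ 0.029; a Normal approximation gives roughly [0.879, 1.016].
Exact: F⁻¹(0.01) = 0.858; F⁻¹(0.99) = 0.992.

[0.858, 0.992]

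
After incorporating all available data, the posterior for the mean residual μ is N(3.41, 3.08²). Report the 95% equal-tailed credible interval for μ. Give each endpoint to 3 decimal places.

[-2.627, 9.447]

The posterior is symmetric, so the 95% equal-tailed interval is μ = 3.41 ± z·3.08 with z = 1.960.
Half-width: 1.960 × 3.08 = 6.037.
3.41 − 6.037 = -2.627; 3.41 + 6.037 = 9.447.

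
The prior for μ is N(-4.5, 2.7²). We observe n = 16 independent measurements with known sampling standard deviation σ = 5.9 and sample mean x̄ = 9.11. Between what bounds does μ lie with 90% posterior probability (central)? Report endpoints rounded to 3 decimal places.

Posterior precision = 1/2.7² + 16/5.9² = 0.1372 + 0.4596 = 0.5968, so posterior SD = 1.2944.
Posterior mean = (-4.5/2.7² + 16·9.11/5.9²) / 0.5968 = 5.9818.
Interval: 5.9818 ± 1.645 × 1.2944 → [3.853, 8.111].

[3.853, 8.111]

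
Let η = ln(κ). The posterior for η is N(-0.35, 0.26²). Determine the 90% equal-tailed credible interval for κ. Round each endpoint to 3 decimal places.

[0.459, 1.081]

On the log scale the 90% interval is -0.35 ± 1.645 × 0.26 = [-0.7777, 0.0777].
Exponentiate: [e^-0.7777, e^0.0777] = [0.459, 1.081].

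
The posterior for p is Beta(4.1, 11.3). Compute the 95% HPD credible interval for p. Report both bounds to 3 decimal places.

[0.069, 0.480]

The posterior is unimodal and skewed, so the HPD interval has equal density at both endpoints and is the shortest 95% interval.
Solving f(0.069) = f(0.480) with F(0.480) − F(0.069) = 0.95 gives [0.069, 0.480].
For comparison, the equal-tailed interval is [0.085, 0.504]; the HPD is narrower and shifted toward the mode.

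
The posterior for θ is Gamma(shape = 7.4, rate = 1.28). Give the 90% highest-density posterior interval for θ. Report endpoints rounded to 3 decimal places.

The posterior is unimodal and skewed, so the HPD interval has equal density at both endpoints and is the shortest 90% interval.
Solving f(2.387) = f(9.052) with F(9.052) − F(2.387) = 0.90 gives [2.387, 9.052].
For comparison, the equal-tailed interval is [2.782, 9.662]; the HPD is narrower and shifted toward the mode.

[2.387, 9.052]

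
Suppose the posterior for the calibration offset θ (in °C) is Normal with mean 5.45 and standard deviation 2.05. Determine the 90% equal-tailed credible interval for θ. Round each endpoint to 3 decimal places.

The posterior is symmetric, so the 90% equal-tailed interval is θ = 5.45 ± z·2.05 with z = 1.645.
Half-width: 1.645 × 2.05 = 3.372.
5.45 − 3.372 = 2.078; 5.45 + 3.372 = 8.822.

[2.078, 8.822]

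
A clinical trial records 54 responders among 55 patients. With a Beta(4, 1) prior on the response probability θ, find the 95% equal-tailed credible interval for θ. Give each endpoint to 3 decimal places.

[0.909, 0.996]

Posterior: Beta(4+54, 1+1) = Beta(58, 2).
Equal-tailed 95% interval: the 0.025 and 0.975 quantiles of Beta(58, 2).
Posterior mean ≈ 0.967, SD ≈ 0.023; a Normal approximation gives roughly [0.922, 1.012].
Exact: F⁻¹(0.025) = 0.909; F⁻¹(0.975) = 0.996.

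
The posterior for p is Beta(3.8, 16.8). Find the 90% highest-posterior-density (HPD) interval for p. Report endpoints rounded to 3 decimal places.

The posterior is unimodal and skewed, so the HPD interval has equal density at both endpoints and is the shortest 90% interval.
Solving f(0.051) = f(0.312) with F(0.312) − F(0.051) = 0.90 gives [0.051, 0.312].
For comparison, the equal-tailed interval is [0.067, 0.338]; the HPD is narrower and shifted toward the mode.

[0.051, 0.312]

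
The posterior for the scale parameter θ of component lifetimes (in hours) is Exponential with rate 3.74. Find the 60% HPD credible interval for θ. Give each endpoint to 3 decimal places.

The exponential density is strictly decreasing on [0, ∞), so the HPD interval is anchored at 0: [0, q] with P(θ ≤ q) = 0.60.
q = −ln(1 − 0.60) / 3.74 = 0.9163 / 3.74 = 0.245.

[0.000, 0.245]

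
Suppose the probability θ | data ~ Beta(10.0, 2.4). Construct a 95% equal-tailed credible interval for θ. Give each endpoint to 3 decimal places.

Posterior: Beta(10.0, 2.4).
Equal-tailed 95% interval: the 0.025 and 0.975 quantiles of Beta(10.0, 2.4).
Posterior mean ≈ 0.806, SD ≈ 0.108; a Normal approximation gives roughly [0.595, 1.018].
Exact: F⁻¹(0.025) = 0.556; F⁻¹(0.975) = 0.965.

[0.556, 0.965]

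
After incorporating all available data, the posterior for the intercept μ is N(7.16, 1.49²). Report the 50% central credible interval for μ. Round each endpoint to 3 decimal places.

[6.155, 8.165]

The posterior is symmetric, so the 50% equal-tailed interval is μ = 7.16 ± z·1.49 with z = 0.674.
Half-width: 0.674 × 1.49 = 1.005.
7.16 − 1.005 = 6.155; 7.16 + 1.005 = 8.165.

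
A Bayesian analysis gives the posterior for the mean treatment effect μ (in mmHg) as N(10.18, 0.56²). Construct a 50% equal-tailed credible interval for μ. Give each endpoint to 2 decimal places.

The posterior is symmetric, so the 50% equal-tailed interval is μ = 10.18 ± z·0.56 with z = 0.674.
Half-width: 0.674 × 0.56 = 0.38.
10.18 − 0.38 = 9.80; 10.18 + 0.38 = 10.56.

[9.80, 10.56]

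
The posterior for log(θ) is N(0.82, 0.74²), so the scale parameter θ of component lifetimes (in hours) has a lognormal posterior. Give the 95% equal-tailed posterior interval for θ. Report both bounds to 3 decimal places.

[0.532, 9.683]

On the log scale the 95% interval is 0.82 ± 1.960 × 0.74 = [-0.6304, 2.2704].
Exponentiate: [e^-0.6304, e^2.2704] = [0.532, 9.683].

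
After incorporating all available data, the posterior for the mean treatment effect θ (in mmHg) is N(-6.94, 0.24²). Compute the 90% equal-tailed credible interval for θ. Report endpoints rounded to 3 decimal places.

[-7.335, -6.545]

The posterior is symmetric, so the 90% equal-tailed interval is θ = -6.94 ± z·0.24 with z = 1.645.
Half-width: 1.645 × 0.24 = 0.395.
-6.94 − 0.395 = -7.335; -6.94 + 0.395 = -6.545.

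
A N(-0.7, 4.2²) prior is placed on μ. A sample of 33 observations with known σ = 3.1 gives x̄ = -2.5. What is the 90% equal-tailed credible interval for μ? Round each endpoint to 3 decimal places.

[-3.351, -1.590]

Posterior precision = 1/4.2² + 33/3.1² = 0.0567 + 3.4339 = 3.4906, so posterior SD = 0.5352.
Posterior mean = (-0.7/4.2² + 33·-2.5/3.1²) / 3.4906 = -2.4708.
Interval: -2.4708 ± 1.645 × 0.5352 → [-3.351, -1.590].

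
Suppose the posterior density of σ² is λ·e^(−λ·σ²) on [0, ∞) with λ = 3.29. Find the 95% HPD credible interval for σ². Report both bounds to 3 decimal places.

The exponential density is strictly decreasing on [0, ∞), so the HPD interval is anchored at 0: [0, q] with P(σ² ≤ q) = 0.95.
q = −ln(1 − 0.95) / 3.29 = 2.9957 / 3.29 = 0.911.

[0.000, 0.911]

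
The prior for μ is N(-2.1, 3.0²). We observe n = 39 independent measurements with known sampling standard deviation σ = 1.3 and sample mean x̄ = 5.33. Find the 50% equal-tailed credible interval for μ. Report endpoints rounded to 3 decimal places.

[5.154, 5.434]

Posterior precision = 1/3.0² + 39/1.3² = 0.1111 + 23.0769 = 23.1880, so posterior SD = 0.2077.
Posterior mean = (-2.1/3.0² + 39·5.33/1.3²) / 23.1880 = 5.2944.
Interval: 5.2944 ± 0.674 × 0.2077 → [5.154, 5.434].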